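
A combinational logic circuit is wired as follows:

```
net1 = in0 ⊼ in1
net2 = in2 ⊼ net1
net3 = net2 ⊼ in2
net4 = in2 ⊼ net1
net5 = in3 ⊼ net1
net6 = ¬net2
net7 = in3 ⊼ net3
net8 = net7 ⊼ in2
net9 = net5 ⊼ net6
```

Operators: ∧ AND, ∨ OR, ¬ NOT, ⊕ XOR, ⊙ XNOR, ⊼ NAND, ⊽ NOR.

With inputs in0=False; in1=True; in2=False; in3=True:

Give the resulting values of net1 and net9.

net1 = True, net9 = True

net1 = in0 NAND in1 = False NAND True = True
net2 = in2 NAND net1 = False NAND True = True
net5 = in3 NAND net1 = True NAND True = False
net6 = NOT net2 = NOT True = False
net9 = net5 NAND net6 = False NAND False = True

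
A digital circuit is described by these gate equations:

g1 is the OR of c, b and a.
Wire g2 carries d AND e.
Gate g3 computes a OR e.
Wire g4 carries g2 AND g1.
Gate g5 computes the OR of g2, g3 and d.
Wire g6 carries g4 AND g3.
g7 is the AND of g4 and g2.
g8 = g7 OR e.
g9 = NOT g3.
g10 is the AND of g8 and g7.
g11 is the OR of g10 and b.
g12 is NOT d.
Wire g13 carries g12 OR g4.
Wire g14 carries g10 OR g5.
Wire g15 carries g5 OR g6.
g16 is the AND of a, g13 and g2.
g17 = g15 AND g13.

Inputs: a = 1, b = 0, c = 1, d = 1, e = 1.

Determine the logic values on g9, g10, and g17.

g1 = c OR b OR a = 1 OR 0 OR 1 = 1
g2 = d AND e = 1 AND 1 = 1
g3 = a OR e = 1 OR 1 = 1
g4 = g2 AND g1 = 1 AND 1 = 1
g5 = g2 OR g3 OR d = 1 OR 1 OR 1 = 1
g6 = g4 AND g3 = 1 AND 1 = 1
g7 = g4 AND g2 = 1 AND 1 = 1
g8 = g7 OR e = 1 OR 1 = 1
g9 = NOT g3 = NOT 1 = 0
g10 = g8 AND g7 = 1 AND 1 = 1
g12 = NOT d = NOT 1 = 0
g13 = g12 OR g4 = 0 OR 1 = 1
g15 = g5 OR g6 = 1 OR 1 = 1
g17 = g15 AND g13 = 1 AND 1 = 1

g9 = 0, g10 = 1, g17 = 1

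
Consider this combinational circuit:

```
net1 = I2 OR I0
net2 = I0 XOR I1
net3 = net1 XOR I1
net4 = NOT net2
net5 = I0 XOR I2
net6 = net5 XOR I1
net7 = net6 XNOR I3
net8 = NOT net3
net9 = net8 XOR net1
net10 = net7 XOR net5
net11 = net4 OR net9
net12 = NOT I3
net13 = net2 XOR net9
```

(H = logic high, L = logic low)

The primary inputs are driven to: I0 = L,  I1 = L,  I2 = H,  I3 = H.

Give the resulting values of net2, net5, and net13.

net2 = L; net5 = H; net13 = H

net1 = I2 OR I0 = H OR L = H
net2 = I0 XOR I1 = L XOR L = L
net3 = net1 XOR I1 = H XOR L = H
net5 = I0 XOR I2 = L XOR H = H
net8 = NOT net3 = NOT H = L
net9 = net8 XOR net1 = L XOR H = H
net13 = net2 XOR net9 = L XOR H = H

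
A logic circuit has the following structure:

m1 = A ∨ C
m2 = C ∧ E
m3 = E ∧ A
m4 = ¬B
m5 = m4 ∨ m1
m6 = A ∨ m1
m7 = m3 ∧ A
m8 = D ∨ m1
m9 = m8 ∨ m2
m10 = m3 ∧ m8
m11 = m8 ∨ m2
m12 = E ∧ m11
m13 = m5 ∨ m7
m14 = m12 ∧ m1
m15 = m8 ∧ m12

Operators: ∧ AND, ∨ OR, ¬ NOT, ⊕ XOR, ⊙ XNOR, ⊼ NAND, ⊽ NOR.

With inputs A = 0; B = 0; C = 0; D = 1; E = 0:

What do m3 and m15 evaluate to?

m3 = 0, m15 = 0

m1 = A OR C = 0 OR 0 = 0
m2 = C AND E = 0 AND 0 = 0
m3 = E AND A = 0 AND 0 = 0
m8 = D OR m1 = 1 OR 0 = 1
m11 = m8 OR m2 = 1 OR 0 = 1
m12 = E AND m11 = 0 AND 1 = 0
m15 = m8 AND m12 = 1 AND 0 = 0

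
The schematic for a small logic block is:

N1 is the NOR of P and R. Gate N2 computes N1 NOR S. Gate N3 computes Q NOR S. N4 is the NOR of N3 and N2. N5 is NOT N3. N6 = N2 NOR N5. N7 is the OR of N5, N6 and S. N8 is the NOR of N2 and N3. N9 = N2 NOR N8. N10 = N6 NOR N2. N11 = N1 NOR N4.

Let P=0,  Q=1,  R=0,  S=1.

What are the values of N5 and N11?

N5 = 1, N11 = 0

N1 = P NOR R = 0 NOR 0 = 1
N2 = N1 NOR S = 1 NOR 1 = 0
N3 = Q NOR S = 1 NOR 1 = 0
N4 = N3 NOR N2 = 0 NOR 0 = 1
N5 = NOT N3 = NOT 0 = 1
N11 = N1 NOR N4 = 1 NOR 1 = 0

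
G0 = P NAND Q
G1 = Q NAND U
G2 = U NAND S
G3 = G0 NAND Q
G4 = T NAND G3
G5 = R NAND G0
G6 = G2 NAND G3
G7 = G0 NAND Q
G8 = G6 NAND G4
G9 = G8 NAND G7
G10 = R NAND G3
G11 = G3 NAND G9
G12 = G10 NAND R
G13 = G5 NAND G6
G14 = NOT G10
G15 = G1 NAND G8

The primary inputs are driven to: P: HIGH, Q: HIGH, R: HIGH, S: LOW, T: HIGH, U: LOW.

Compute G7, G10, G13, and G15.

G7 = HIGH  G10 = LOW  G13 = HIGH  G15 = LOW

G0 = P NAND Q = HIGH NAND HIGH = LOW
G1 = Q NAND U = HIGH NAND LOW = HIGH
G2 = U NAND S = LOW NAND LOW = HIGH
G3 = G0 NAND Q = LOW NAND HIGH = HIGH
G4 = T NAND G3 = HIGH NAND HIGH = LOW
G5 = R NAND G0 = HIGH NAND LOW = HIGH
G6 = G2 NAND G3 = HIGH NAND HIGH = LOW
G7 = G0 NAND Q = LOW NAND HIGH = HIGH
G8 = G6 NAND G4 = LOW NAND LOW = HIGH
G10 = R NAND G3 = HIGH NAND HIGH = LOW
G13 = G5 NAND G6 = HIGH NAND LOW = HIGH
G15 = G1 NAND G8 = HIGH NAND HIGH = LOW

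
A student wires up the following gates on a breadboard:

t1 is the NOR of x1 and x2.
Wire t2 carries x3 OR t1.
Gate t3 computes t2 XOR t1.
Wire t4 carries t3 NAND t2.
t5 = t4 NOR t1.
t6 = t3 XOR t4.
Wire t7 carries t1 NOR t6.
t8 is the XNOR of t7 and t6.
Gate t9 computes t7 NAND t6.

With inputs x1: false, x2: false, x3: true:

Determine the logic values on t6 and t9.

t1 = x1 NOR x2 = false NOR false = true
t2 = x3 OR t1 = true OR true = true
t3 = t2 XOR t1 = true XOR true = false
t4 = t3 NAND t2 = false NAND true = true
t6 = t3 XOR t4 = false XOR true = true
t7 = t1 NOR t6 = true NOR true = false
t9 = t7 NAND t6 = false NAND true = true

t6 = true, t9 = true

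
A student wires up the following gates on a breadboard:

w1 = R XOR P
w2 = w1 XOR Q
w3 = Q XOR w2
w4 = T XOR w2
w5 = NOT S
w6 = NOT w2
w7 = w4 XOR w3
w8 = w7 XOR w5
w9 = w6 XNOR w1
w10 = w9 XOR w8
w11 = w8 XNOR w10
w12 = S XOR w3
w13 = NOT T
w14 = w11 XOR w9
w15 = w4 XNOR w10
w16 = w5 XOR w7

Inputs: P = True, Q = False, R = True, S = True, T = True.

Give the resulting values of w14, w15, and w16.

w1 = R XOR P = True XOR True = False
w2 = w1 XOR Q = False XOR False = False
w3 = Q XOR w2 = False XOR False = False
w4 = T XOR w2 = True XOR False = True
w5 = NOT S = NOT True = False
w6 = NOT w2 = NOT False = True
w7 = w4 XOR w3 = True XOR False = True
w8 = w7 XOR w5 = True XOR False = True
w9 = w6 XNOR w1 = True XNOR False = False
w10 = w9 XOR w8 = False XOR True = True
w11 = w8 XNOR w10 = True XNOR True = True
w14 = w11 XOR w9 = True XOR False = True
w15 = w4 XNOR w10 = True XNOR True = True
w16 = w5 XOR w7 = False XOR True = True

w14 = True  w15 = True  w16 = True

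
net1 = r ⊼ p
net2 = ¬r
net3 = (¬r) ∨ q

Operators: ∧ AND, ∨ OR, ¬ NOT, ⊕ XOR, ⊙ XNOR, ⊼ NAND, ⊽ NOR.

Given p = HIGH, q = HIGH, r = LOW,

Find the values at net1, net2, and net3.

net1 = HIGH, net2 = HIGH, net3 = HIGH

net1 = LOW ⊼ HIGH = HIGH
net2 = ¬LOW = HIGH
net3 = (¬LOW) ∨ HIGH = HIGH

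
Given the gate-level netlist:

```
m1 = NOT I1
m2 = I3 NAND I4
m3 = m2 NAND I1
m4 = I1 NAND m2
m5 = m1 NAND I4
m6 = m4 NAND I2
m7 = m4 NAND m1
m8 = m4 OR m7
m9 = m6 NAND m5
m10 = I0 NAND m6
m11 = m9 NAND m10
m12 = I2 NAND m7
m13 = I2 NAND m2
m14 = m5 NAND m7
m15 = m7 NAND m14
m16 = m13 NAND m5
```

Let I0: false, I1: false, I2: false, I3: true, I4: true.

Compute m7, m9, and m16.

m7 = false, m9 = true, m16 = true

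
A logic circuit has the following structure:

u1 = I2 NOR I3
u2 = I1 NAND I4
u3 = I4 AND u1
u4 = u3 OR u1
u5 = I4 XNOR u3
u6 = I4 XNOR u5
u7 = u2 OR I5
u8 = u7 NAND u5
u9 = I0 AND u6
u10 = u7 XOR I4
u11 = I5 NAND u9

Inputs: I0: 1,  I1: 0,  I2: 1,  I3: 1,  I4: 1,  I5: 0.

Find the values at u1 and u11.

u1 = 0  u11 = 1

u1 = I2 NOR I3 = 1 NOR 1 = 0
u3 = I4 AND u1 = 1 AND 0 = 0
u5 = I4 XNOR u3 = 1 XNOR 0 = 0
u6 = I4 XNOR u5 = 1 XNOR 0 = 0
u9 = I0 AND u6 = 1 AND 0 = 0
u11 = I5 NAND u9 = 0 NAND 0 = 1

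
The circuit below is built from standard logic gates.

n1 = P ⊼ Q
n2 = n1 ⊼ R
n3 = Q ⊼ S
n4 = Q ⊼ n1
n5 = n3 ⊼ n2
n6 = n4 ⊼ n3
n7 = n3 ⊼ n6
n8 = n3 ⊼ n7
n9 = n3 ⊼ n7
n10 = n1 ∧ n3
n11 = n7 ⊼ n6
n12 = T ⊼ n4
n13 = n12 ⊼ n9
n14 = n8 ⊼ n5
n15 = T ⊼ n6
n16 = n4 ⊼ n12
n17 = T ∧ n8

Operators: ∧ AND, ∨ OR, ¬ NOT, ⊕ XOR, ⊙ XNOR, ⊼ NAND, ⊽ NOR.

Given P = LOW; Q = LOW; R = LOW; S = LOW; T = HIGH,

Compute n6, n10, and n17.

n6 = LOW; n10 = HIGH; n17 = LOW

n1 = P NAND Q = LOW NAND LOW = HIGH
n3 = Q NAND S = LOW NAND LOW = HIGH
n4 = Q NAND n1 = LOW NAND HIGH = HIGH
n6 = n4 NAND n3 = HIGH NAND HIGH = LOW
n7 = n3 NAND n6 = HIGH NAND LOW = HIGH
n8 = n3 NAND n7 = HIGH NAND HIGH = LOW
n10 = n1 AND n3 = HIGH AND HIGH = HIGH
n17 = T AND n8 = HIGH AND LOW = LOW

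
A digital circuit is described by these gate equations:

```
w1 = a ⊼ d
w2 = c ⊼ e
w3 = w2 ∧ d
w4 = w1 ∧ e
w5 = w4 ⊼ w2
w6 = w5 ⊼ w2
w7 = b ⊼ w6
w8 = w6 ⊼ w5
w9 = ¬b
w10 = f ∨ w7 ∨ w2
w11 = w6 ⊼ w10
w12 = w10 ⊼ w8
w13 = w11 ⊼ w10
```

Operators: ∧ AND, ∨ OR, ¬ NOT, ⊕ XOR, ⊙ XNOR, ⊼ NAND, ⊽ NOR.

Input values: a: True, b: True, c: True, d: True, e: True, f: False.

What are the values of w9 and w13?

w1 = a NAND d = True NAND True = False
w2 = c NAND e = True NAND True = False
w4 = w1 AND e = False AND True = False
w5 = w4 NAND w2 = False NAND False = True
w6 = w5 NAND w2 = True NAND False = True
w7 = b NAND w6 = True NAND True = False
w9 = NOT b = NOT True = False
w10 = f OR w7 OR w2 = False OR False OR False = False
w11 = w6 NAND w10 = True NAND False = True
w13 = w11 NAND w10 = True NAND False = True

w9 = False, w13 = True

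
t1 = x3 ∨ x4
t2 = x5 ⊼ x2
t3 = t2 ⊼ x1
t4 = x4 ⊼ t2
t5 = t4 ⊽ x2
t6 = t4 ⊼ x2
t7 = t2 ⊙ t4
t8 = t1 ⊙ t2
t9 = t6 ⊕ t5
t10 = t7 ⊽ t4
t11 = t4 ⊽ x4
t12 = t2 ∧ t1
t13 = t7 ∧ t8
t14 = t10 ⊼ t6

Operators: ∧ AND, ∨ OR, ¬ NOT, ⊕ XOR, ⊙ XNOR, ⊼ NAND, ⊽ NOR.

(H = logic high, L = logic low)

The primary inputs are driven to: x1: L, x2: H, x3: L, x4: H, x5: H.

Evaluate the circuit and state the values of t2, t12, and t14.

t2 = L; t12 = L; t14 = H

t1 = x3 OR x4 = L OR H = H
t2 = x5 NAND x2 = H NAND H = L
t4 = x4 NAND t2 = H NAND L = H
t6 = t4 NAND x2 = H NAND H = L
t7 = t2 XNOR t4 = L XNOR H = L
t10 = t7 NOR t4 = L NOR H = L
t12 = t2 AND t1 = L AND H = L
t14 = t10 NAND t6 = L NAND L = H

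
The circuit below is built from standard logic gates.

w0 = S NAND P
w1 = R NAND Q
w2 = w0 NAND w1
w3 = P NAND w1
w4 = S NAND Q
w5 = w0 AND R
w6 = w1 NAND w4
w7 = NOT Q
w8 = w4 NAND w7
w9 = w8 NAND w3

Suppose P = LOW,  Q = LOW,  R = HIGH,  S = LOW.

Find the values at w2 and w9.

w2 = LOW; w9 = HIGH

w0 = S NAND P = LOW NAND LOW = HIGH
w1 = R NAND Q = HIGH NAND LOW = HIGH
w2 = w0 NAND w1 = HIGH NAND HIGH = LOW
w3 = P NAND w1 = LOW NAND HIGH = HIGH
w4 = S NAND Q = LOW NAND LOW = HIGH
w7 = NOT Q = NOT LOW = HIGH
w8 = w4 NAND w7 = HIGH NAND HIGH = LOW
w9 = w8 NAND w3 = LOW NAND HIGH = HIGH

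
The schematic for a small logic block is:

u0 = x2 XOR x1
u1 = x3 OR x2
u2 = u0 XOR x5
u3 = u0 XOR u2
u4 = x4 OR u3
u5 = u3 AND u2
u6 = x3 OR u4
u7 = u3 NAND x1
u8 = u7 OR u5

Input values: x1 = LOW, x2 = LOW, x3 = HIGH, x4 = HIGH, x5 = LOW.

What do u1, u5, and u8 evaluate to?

u1 = HIGH; u5 = LOW; u8 = HIGH

u0 = x2 XOR x1 = LOW XOR LOW = LOW
u1 = x3 OR x2 = HIGH OR LOW = HIGH
u2 = u0 XOR x5 = LOW XOR LOW = LOW
u3 = u0 XOR u2 = LOW XOR LOW = LOW
u5 = u3 AND u2 = LOW AND LOW = LOW
u7 = u3 NAND x1 = LOW NAND LOW = HIGH
u8 = u7 OR u5 = HIGH OR LOW = HIGH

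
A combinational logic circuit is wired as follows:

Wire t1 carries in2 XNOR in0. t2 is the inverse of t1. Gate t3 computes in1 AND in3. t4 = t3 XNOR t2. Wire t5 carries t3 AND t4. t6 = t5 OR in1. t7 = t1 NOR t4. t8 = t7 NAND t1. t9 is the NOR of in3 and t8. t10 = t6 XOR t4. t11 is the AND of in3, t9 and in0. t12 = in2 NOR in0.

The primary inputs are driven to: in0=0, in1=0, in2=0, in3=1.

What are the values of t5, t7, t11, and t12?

t1 = in2 XNOR in0 = 0 XNOR 0 = 1
t2 = NOT t1 = NOT 1 = 0
t3 = in1 AND in3 = 0 AND 1 = 0
t4 = t3 XNOR t2 = 0 XNOR 0 = 1
t5 = t3 AND t4 = 0 AND 1 = 0
t7 = t1 NOR t4 = 1 NOR 1 = 0
t8 = t7 NAND t1 = 0 NAND 1 = 1
t9 = in3 NOR t8 = 1 NOR 1 = 0
t11 = in3 AND t9 AND in0 = 1 AND 0 AND 0 = 0
t12 = in2 NOR in0 = 0 NOR 0 = 1

t5 = 0; t7 = 0; t11 = 0; t12 = 1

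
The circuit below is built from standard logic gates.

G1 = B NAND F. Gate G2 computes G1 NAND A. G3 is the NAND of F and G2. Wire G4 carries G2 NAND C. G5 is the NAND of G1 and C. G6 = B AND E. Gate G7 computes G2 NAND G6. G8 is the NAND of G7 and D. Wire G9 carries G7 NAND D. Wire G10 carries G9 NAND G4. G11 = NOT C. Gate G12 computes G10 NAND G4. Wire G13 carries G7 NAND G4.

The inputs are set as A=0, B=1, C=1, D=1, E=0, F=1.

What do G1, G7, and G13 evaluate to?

G1 = 0, G7 = 1, G13 = 1

G1 = B NAND F = 1 NAND 1 = 0
G2 = G1 NAND A = 0 NAND 0 = 1
G4 = G2 NAND C = 1 NAND 1 = 0
G6 = B AND E = 1 AND 0 = 0
G7 = G2 NAND G6 = 1 NAND 0 = 1
G13 = G7 NAND G4 = 1 NAND 0 = 1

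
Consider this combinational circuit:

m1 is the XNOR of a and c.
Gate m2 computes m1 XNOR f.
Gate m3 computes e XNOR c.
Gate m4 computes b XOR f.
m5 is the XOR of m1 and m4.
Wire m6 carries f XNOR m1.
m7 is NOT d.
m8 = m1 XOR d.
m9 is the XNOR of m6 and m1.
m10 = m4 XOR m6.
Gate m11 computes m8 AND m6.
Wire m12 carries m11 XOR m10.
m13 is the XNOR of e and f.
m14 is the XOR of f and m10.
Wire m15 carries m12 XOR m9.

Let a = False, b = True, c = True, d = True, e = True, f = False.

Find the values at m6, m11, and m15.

m1 = a XNOR c = False XNOR True = False
m4 = b XOR f = True XOR False = True
m6 = f XNOR m1 = False XNOR False = True
m8 = m1 XOR d = False XOR True = True
m9 = m6 XNOR m1 = True XNOR False = False
m10 = m4 XOR m6 = True XOR True = False
m11 = m8 AND m6 = True AND True = True
m12 = m11 XOR m10 = True XOR False = True
m15 = m12 XOR m9 = True XOR False = True

m6 = True, m11 = True, m15 = True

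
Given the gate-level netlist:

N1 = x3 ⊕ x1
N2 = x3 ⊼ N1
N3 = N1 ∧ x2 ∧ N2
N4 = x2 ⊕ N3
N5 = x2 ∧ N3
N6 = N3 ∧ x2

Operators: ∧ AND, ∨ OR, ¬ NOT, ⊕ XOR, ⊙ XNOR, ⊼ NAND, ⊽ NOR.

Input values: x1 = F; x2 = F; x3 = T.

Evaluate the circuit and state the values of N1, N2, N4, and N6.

N1 = x3 XOR x1 = T XOR F = T
N2 = x3 NAND N1 = T NAND T = F
N3 = N1 AND x2 AND N2 = T AND F AND F = F
N4 = x2 XOR N3 = F XOR F = F
N6 = N3 AND x2 = F AND F = F

N1 = T, N2 = F, N4 = F, N6 = F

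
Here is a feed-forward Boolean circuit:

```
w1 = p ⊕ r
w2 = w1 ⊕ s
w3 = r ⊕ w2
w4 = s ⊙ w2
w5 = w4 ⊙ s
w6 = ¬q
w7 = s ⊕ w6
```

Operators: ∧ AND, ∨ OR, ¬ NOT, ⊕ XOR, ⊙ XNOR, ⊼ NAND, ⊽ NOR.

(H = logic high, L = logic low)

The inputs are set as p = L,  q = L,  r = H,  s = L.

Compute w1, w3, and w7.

w1 = H, w3 = L, w7 = H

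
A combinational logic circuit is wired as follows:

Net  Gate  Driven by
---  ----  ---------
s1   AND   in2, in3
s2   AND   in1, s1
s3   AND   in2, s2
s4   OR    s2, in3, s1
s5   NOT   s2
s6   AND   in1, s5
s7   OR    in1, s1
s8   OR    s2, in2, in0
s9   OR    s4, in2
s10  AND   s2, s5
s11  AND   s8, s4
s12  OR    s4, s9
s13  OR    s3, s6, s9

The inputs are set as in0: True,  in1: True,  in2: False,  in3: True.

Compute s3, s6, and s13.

s1 = in2 AND in3 = False AND True = False
s2 = in1 AND s1 = True AND False = False
s3 = in2 AND s2 = False AND False = False
s4 = s2 OR in3 OR s1 = False OR True OR False = True
s5 = NOT s2 = NOT False = True
s6 = in1 AND s5 = True AND True = True
s9 = s4 OR in2 = True OR False = True
s13 = s3 OR s6 OR s9 = False OR True OR True = True

s3 = False, s6 = True, s13 = True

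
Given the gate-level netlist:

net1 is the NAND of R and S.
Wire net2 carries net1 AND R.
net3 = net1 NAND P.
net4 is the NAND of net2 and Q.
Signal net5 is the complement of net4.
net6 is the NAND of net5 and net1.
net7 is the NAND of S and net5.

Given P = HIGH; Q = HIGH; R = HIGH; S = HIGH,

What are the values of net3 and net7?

net3 = HIGH, net7 = HIGH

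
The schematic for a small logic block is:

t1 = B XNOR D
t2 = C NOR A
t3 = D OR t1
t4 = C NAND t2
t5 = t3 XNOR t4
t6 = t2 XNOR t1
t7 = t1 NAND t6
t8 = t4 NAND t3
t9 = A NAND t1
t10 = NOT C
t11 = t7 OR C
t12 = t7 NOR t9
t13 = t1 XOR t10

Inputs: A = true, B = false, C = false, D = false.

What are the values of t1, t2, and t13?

t1 = true, t2 = false, t13 = false

t1 = B XNOR D = false XNOR false = true
t2 = C NOR A = false NOR true = false
t10 = NOT C = NOT false = true
t13 = t1 XOR t10 = true XOR true = false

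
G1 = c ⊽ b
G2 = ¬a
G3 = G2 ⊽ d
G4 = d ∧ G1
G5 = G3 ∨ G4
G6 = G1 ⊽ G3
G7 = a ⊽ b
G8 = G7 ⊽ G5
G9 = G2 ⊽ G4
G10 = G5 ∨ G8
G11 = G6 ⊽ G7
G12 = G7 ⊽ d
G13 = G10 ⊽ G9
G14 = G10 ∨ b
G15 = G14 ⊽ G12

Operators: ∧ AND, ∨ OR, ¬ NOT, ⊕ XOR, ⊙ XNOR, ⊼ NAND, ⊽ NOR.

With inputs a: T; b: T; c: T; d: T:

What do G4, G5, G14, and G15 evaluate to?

G4 = F; G5 = F; G14 = T; G15 = F

G1 = c NOR b = T NOR T = F
G2 = NOT a = NOT T = F
G3 = G2 NOR d = F NOR T = F
G4 = d AND G1 = T AND F = F
G5 = G3 OR G4 = F OR F = F
G7 = a NOR b = T NOR T = F
G8 = G7 NOR G5 = F NOR F = T
G10 = G5 OR G8 = F OR T = T
G12 = G7 NOR d = F NOR T = F
G14 = G10 OR b = T OR T = T
G15 = G14 NOR G12 = T NOR F = F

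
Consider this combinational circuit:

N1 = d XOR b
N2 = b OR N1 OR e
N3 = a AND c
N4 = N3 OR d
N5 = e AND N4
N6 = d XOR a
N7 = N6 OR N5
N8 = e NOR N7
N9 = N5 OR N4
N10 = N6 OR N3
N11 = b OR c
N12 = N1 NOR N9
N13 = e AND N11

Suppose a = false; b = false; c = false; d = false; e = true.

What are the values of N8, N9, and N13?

N3 = a AND c = false AND false = false
N4 = N3 OR d = false OR false = false
N5 = e AND N4 = true AND false = false
N6 = d XOR a = false XOR false = false
N7 = N6 OR N5 = false OR false = false
N8 = e NOR N7 = true NOR false = false
N9 = N5 OR N4 = false OR false = false
N11 = b OR c = false OR false = false
N13 = e AND N11 = true AND false = false

N8 = false; N9 = false; N13 = false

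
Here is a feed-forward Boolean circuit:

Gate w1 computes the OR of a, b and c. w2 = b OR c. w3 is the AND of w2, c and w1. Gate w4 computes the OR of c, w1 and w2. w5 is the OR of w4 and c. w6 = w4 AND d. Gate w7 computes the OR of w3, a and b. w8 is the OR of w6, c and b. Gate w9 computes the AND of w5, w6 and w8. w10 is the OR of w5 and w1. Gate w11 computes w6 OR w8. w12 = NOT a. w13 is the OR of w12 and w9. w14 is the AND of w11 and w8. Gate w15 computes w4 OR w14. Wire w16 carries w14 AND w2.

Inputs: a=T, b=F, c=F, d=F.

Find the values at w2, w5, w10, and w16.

w1 = a OR b OR c = T OR F OR F = T
w2 = b OR c = F OR F = F
w4 = c OR w1 OR w2 = F OR T OR F = T
w5 = w4 OR c = T OR F = T
w6 = w4 AND d = T AND F = F
w8 = w6 OR c OR b = F OR F OR F = F
w10 = w5 OR w1 = T OR T = T
w11 = w6 OR w8 = F OR F = F
w14 = w11 AND w8 = F AND F = F
w16 = w14 AND w2 = F AND F = F

w2 = F  w5 = T  w10 = T  w16 = F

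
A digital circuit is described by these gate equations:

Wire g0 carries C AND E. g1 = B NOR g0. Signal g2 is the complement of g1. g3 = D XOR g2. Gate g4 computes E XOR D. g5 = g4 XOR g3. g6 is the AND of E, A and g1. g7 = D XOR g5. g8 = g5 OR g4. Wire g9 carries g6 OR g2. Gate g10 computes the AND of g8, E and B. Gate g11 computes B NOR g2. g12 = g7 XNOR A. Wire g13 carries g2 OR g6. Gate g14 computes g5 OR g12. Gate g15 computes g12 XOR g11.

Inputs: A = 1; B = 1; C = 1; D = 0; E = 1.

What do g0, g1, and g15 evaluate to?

g0 = 1  g1 = 0  g15 = 0

g0 = C AND E = 1 AND 1 = 1
g1 = B NOR g0 = 1 NOR 1 = 0
g2 = NOT g1 = NOT 0 = 1
g3 = D XOR g2 = 0 XOR 1 = 1
g4 = E XOR D = 1 XOR 0 = 1
g5 = g4 XOR g3 = 1 XOR 1 = 0
g7 = D XOR g5 = 0 XOR 0 = 0
g11 = B NOR g2 = 1 NOR 1 = 0
g12 = g7 XNOR A = 0 XNOR 1 = 0
g15 = g12 XOR g11 = 0 XOR 0 = 0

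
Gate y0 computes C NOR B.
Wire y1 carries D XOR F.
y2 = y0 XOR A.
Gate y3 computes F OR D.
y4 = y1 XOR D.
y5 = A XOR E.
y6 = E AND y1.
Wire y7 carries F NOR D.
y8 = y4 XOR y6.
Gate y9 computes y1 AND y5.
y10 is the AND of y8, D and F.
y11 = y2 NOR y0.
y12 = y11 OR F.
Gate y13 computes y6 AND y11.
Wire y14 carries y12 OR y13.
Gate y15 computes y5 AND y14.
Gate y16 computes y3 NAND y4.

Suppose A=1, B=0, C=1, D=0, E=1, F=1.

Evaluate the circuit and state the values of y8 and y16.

y8 = 0, y16 = 0

y1 = D XOR F = 0 XOR 1 = 1
y3 = F OR D = 1 OR 0 = 1
y4 = y1 XOR D = 1 XOR 0 = 1
y6 = E AND y1 = 1 AND 1 = 1
y8 = y4 XOR y6 = 1 XOR 1 = 0
y16 = y3 NAND y4 = 1 NAND 1 = 0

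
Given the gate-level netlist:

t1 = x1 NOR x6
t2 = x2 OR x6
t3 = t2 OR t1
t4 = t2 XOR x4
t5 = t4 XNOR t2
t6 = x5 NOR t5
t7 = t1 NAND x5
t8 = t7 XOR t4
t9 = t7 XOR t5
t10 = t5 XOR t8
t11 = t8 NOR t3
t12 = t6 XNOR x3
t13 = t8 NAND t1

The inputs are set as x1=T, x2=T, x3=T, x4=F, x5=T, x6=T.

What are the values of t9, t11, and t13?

t1 = x1 NOR x6 = T NOR T = F
t2 = x2 OR x6 = T OR T = T
t3 = t2 OR t1 = T OR F = T
t4 = t2 XOR x4 = T XOR F = T
t5 = t4 XNOR t2 = T XNOR T = T
t7 = t1 NAND x5 = F NAND T = T
t8 = t7 XOR t4 = T XOR T = F
t9 = t7 XOR t5 = T XOR T = F
t11 = t8 NOR t3 = F NOR T = F
t13 = t8 NAND t1 = F NAND F = T

t9 = F  t11 = F  t13 = T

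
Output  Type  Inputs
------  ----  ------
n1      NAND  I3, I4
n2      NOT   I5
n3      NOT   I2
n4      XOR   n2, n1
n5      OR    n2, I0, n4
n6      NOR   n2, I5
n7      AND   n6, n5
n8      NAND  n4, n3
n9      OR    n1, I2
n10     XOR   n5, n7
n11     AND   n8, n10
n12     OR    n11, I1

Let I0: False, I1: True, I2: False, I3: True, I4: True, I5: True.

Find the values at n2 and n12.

n2 = False, n12 = True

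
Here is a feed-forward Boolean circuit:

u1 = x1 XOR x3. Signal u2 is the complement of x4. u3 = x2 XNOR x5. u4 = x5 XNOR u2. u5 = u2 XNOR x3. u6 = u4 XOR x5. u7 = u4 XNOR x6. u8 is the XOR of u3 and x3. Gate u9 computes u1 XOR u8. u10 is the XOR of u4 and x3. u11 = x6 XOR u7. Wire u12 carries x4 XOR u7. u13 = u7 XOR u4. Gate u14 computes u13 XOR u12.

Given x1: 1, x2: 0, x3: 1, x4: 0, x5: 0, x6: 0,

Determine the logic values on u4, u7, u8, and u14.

u4 = 0  u7 = 1  u8 = 0  u14 = 0

u2 = NOT x4 = NOT 0 = 1
u3 = x2 XNOR x5 = 0 XNOR 0 = 1
u4 = x5 XNOR u2 = 0 XNOR 1 = 0
u7 = u4 XNOR x6 = 0 XNOR 0 = 1
u8 = u3 XOR x3 = 1 XOR 1 = 0
u12 = x4 XOR u7 = 0 XOR 1 = 1
u13 = u7 XOR u4 = 1 XOR 0 = 1
u14 = u13 XOR u12 = 1 XOR 1 = 0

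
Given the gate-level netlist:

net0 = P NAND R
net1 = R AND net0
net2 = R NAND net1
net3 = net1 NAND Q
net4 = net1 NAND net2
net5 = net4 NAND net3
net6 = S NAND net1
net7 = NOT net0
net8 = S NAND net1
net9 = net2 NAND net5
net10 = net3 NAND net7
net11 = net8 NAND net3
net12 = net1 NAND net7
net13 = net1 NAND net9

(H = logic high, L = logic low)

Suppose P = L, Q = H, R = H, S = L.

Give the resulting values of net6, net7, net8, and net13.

net0 = P NAND R = L NAND H = H
net1 = R AND net0 = H AND H = H
net2 = R NAND net1 = H NAND H = L
net3 = net1 NAND Q = H NAND H = L
net4 = net1 NAND net2 = H NAND L = H
net5 = net4 NAND net3 = H NAND L = H
net6 = S NAND net1 = L NAND H = H
net7 = NOT net0 = NOT H = L
net8 = S NAND net1 = L NAND H = H
net9 = net2 NAND net5 = L NAND H = H
net13 = net1 NAND net9 = H NAND H = L

net6 = H, net7 = L, net8 = H, net13 = L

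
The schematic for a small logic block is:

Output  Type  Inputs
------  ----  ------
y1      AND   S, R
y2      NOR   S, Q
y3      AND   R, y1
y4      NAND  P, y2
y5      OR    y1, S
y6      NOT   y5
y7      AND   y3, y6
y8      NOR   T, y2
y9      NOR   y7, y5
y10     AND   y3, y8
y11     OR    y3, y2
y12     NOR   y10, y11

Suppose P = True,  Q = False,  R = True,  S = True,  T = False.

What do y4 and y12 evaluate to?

y4 = True, y12 = False

y1 = S AND R = True AND True = True
y2 = S NOR Q = True NOR False = False
y3 = R AND y1 = True AND True = True
y4 = P NAND y2 = True NAND False = True
y8 = T NOR y2 = False NOR False = True
y10 = y3 AND y8 = True AND True = True
y11 = y3 OR y2 = True OR False = True
y12 = y10 NOR y11 = True NOR True = False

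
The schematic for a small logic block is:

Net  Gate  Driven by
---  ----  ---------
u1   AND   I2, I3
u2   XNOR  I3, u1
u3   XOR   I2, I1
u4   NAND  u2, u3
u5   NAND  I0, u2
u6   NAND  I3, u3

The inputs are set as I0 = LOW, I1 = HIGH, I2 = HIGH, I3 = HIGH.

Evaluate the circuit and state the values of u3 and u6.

u3 = LOW, u6 = HIGH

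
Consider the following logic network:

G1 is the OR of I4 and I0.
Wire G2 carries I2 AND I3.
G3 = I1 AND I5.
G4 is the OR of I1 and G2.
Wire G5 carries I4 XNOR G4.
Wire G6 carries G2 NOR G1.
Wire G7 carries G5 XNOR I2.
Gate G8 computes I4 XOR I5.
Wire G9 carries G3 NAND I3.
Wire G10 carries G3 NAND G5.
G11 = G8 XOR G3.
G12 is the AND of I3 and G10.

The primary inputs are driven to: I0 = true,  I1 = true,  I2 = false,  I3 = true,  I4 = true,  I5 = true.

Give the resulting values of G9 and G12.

G9 = false, G12 = false

G2 = I2 AND I3 = false AND true = false
G3 = I1 AND I5 = true AND true = true
G4 = I1 OR G2 = true OR false = true
G5 = I4 XNOR G4 = true XNOR true = true
G9 = G3 NAND I3 = true NAND true = false
G10 = G3 NAND G5 = true NAND true = false
G12 = I3 AND G10 = true AND false = false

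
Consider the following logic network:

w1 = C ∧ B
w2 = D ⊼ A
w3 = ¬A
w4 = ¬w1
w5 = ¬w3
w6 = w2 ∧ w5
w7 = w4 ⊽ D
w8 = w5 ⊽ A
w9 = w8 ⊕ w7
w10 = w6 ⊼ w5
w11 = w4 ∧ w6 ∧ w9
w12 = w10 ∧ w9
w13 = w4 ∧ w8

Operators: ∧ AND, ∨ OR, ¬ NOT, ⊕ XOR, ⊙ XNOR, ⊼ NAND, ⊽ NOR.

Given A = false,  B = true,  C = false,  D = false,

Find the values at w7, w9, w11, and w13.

w1 = C AND B = false AND true = false
w2 = D NAND A = false NAND false = true
w3 = NOT A = NOT false = true
w4 = NOT w1 = NOT false = true
w5 = NOT w3 = NOT true = false
w6 = w2 AND w5 = true AND false = false
w7 = w4 NOR D = true NOR false = false
w8 = w5 NOR A = false NOR false = true
w9 = w8 XOR w7 = true XOR false = true
w11 = w4 AND w6 AND w9 = true AND false AND true = false
w13 = w4 AND w8 = true AND true = true

w7 = false, w9 = true, w11 = false, w13 = true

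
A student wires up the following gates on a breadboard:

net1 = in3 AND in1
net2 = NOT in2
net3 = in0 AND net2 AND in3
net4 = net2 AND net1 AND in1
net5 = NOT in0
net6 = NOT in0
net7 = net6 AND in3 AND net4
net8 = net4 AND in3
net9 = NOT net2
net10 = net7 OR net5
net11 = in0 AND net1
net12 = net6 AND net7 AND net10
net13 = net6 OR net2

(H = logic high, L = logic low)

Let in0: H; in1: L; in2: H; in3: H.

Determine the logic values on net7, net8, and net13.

net1 = in3 AND in1 = H AND L = L
net2 = NOT in2 = NOT H = L
net4 = net2 AND net1 AND in1 = L AND L AND L = L
net6 = NOT in0 = NOT H = L
net7 = net6 AND in3 AND net4 = L AND H AND L = L
net8 = net4 AND in3 = L AND H = L
net13 = net6 OR net2 = L OR L = L

net7 = L; net8 = L; net13 = L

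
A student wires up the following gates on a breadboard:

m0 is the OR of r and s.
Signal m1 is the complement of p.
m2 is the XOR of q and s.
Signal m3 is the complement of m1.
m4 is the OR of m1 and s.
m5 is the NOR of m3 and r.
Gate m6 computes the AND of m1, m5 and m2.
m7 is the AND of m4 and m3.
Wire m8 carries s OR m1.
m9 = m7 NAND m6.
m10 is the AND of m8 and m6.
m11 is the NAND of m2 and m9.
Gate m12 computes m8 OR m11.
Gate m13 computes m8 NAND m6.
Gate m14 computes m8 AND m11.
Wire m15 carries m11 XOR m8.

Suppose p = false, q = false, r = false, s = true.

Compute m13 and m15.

m1 = NOT p = NOT false = true
m2 = q XOR s = false XOR true = true
m3 = NOT m1 = NOT true = false
m4 = m1 OR s = true OR true = true
m5 = m3 NOR r = false NOR false = true
m6 = m1 AND m5 AND m2 = true AND true AND true = true
m7 = m4 AND m3 = true AND false = false
m8 = s OR m1 = true OR true = true
m9 = m7 NAND m6 = false NAND true = true
m11 = m2 NAND m9 = true NAND true = false
m13 = m8 NAND m6 = true NAND true = false
m15 = m11 XOR m8 = false XOR true = true

m13 = false  m15 = true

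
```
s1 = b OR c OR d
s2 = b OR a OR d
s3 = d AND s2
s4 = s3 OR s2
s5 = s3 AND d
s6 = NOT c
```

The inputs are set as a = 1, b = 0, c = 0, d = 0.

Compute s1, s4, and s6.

s1 = b OR c OR d = 0 OR 0 OR 0 = 0
s2 = b OR a OR d = 0 OR 1 OR 0 = 1
s3 = d AND s2 = 0 AND 1 = 0
s4 = s3 OR s2 = 0 OR 1 = 1
s6 = NOT c = NOT 0 = 1

s1 = 0  s4 = 1  s6 = 1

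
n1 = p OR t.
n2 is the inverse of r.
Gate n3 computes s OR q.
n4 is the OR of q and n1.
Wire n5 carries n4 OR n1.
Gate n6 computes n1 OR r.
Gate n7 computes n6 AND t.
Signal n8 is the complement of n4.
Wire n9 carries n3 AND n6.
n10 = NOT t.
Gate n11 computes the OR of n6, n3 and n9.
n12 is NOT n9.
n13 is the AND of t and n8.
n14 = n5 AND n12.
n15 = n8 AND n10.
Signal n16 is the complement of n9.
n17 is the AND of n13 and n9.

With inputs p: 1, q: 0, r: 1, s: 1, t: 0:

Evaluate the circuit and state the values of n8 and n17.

n1 = p OR t = 1 OR 0 = 1
n3 = s OR q = 1 OR 0 = 1
n4 = q OR n1 = 0 OR 1 = 1
n6 = n1 OR r = 1 OR 1 = 1
n8 = NOT n4 = NOT 1 = 0
n9 = n3 AND n6 = 1 AND 1 = 1
n13 = t AND n8 = 0 AND 0 = 0
n17 = n13 AND n9 = 0 AND 1 = 0

n8 = 0; n17 = 0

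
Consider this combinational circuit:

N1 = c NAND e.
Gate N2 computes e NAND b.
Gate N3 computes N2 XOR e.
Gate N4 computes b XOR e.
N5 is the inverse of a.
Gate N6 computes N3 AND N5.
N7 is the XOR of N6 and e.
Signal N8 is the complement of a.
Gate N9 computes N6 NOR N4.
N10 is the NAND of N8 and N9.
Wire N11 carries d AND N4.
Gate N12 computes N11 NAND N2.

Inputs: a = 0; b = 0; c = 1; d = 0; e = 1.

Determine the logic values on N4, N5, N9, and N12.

N4 = 1, N5 = 1, N9 = 0, N12 = 1

N2 = e NAND b = 1 NAND 0 = 1
N3 = N2 XOR e = 1 XOR 1 = 0
N4 = b XOR e = 0 XOR 1 = 1
N5 = NOT a = NOT 0 = 1
N6 = N3 AND N5 = 0 AND 1 = 0
N9 = N6 NOR N4 = 0 NOR 1 = 0
N11 = d AND N4 = 0 AND 1 = 0
N12 = N11 NAND N2 = 0 NAND 1 = 1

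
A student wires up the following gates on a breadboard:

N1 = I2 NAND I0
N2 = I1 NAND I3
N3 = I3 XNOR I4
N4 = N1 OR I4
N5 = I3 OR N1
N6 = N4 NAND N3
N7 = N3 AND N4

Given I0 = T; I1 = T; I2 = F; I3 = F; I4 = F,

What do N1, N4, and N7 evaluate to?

N1 = I2 NAND I0 = F NAND T = T
N3 = I3 XNOR I4 = F XNOR F = T
N4 = N1 OR I4 = T OR F = T
N7 = N3 AND N4 = T AND T = T

N1 = T; N4 = T; N7 = T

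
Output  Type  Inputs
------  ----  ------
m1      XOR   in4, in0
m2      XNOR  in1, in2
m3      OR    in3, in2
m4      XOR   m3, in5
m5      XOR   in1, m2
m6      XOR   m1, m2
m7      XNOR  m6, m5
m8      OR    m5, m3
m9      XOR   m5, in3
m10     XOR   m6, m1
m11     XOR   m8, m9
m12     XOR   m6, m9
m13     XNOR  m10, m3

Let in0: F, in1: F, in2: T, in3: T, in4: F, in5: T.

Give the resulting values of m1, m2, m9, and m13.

m1 = F; m2 = F; m9 = T; m13 = F

m1 = in4 XOR in0 = F XOR F = F
m2 = in1 XNOR in2 = F XNOR T = F
m3 = in3 OR in2 = T OR T = T
m5 = in1 XOR m2 = F XOR F = F
m6 = m1 XOR m2 = F XOR F = F
m9 = m5 XOR in3 = F XOR T = T
m10 = m6 XOR m1 = F XOR F = F
m13 = m10 XNOR m3 = F XNOR T = F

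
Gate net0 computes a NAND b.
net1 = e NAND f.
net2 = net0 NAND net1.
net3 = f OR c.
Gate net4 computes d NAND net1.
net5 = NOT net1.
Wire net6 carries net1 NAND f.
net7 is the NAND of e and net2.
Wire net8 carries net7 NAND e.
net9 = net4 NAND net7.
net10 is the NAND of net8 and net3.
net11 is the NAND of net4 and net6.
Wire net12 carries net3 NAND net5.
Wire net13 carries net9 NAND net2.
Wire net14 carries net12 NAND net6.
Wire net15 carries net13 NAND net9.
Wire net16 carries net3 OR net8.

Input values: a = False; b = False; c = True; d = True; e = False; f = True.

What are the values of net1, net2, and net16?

net0 = a NAND b = False NAND False = True
net1 = e NAND f = False NAND True = True
net2 = net0 NAND net1 = True NAND True = False
net3 = f OR c = True OR True = True
net7 = e NAND net2 = False NAND False = True
net8 = net7 NAND e = True NAND False = True
net16 = net3 OR net8 = True OR True = True

net1 = True, net2 = False, net16 = True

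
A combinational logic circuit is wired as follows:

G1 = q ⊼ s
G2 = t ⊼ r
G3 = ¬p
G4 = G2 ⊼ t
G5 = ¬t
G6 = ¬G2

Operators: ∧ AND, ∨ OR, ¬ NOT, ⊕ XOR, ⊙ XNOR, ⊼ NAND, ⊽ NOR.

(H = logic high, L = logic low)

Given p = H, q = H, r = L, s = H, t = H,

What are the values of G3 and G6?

G3 = L, G6 = L

G2 = t NAND r = H NAND L = H
G3 = NOT p = NOT H = L
G6 = NOT G2 = NOT H = L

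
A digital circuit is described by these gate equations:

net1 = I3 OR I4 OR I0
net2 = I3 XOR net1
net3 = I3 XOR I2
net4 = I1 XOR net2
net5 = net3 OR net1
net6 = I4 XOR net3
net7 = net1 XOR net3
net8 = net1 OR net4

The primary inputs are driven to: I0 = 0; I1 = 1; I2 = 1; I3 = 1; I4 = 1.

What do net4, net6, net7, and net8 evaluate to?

net4 = 1, net6 = 1, net7 = 1, net8 = 1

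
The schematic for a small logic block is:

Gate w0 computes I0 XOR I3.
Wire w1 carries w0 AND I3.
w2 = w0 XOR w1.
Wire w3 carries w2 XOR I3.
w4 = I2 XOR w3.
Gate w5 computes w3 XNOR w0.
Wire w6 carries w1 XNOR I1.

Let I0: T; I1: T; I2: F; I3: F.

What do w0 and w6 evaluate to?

w0 = I0 XOR I3 = T XOR F = T
w1 = w0 AND I3 = T AND F = F
w6 = w1 XNOR I1 = F XNOR T = F

w0 = T  w6 = F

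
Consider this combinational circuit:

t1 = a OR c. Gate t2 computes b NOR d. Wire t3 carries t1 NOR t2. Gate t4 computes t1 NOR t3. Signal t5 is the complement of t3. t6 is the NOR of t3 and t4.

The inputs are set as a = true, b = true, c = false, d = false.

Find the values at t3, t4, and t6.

t3 = false, t4 = false, t6 = true

t1 = a OR c = true OR false = true
t2 = b NOR d = true NOR false = false
t3 = t1 NOR t2 = true NOR false = false
t4 = t1 NOR t3 = true NOR false = false
t6 = t3 NOR t4 = false NOR false = true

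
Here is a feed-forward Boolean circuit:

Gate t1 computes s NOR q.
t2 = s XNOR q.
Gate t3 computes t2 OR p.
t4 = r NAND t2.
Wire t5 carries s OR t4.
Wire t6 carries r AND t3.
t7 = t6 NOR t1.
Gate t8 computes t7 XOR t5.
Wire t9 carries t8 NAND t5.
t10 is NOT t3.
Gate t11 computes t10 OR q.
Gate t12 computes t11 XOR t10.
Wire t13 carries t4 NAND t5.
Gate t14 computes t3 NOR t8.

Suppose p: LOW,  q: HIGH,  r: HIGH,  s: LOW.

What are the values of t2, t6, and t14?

t1 = s NOR q = LOW NOR HIGH = LOW
t2 = s XNOR q = LOW XNOR HIGH = LOW
t3 = t2 OR p = LOW OR LOW = LOW
t4 = r NAND t2 = HIGH NAND LOW = HIGH
t5 = s OR t4 = LOW OR HIGH = HIGH
t6 = r AND t3 = HIGH AND LOW = LOW
t7 = t6 NOR t1 = LOW NOR LOW = HIGH
t8 = t7 XOR t5 = HIGH XOR HIGH = LOW
t14 = t3 NOR t8 = LOW NOR LOW = HIGH

t2 = LOW, t6 = LOW, t14 = HIGH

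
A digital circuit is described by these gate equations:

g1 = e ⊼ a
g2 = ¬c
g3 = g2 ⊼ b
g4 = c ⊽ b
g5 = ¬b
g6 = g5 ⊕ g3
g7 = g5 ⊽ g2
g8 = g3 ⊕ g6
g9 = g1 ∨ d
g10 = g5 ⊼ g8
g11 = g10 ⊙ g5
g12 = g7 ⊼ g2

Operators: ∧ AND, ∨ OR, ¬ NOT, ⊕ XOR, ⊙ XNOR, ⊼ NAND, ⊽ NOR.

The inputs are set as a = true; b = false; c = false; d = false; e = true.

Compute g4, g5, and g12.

g4 = true  g5 = true  g12 = true

g2 = NOT c = NOT false = true
g4 = c NOR b = false NOR false = true
g5 = NOT b = NOT false = true
g7 = g5 NOR g2 = true NOR true = false
g12 = g7 NAND g2 = false NAND true = true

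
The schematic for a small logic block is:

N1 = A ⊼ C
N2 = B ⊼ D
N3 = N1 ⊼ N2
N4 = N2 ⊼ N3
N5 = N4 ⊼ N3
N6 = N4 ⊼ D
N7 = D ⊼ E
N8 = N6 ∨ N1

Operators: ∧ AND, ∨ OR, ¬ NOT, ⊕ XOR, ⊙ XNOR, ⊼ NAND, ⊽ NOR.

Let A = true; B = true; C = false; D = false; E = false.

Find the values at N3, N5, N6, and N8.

N1 = A NAND C = true NAND false = true
N2 = B NAND D = true NAND false = true
N3 = N1 NAND N2 = true NAND true = false
N4 = N2 NAND N3 = true NAND false = true
N5 = N4 NAND N3 = true NAND false = true
N6 = N4 NAND D = true NAND false = true
N8 = N6 OR N1 = true OR true = true

N3 = false; N5 = true; N6 = true; N8 = true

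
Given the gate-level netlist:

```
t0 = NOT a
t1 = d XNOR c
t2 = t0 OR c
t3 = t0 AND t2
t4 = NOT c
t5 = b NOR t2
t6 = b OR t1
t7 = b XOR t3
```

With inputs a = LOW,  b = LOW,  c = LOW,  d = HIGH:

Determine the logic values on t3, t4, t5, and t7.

t3 = HIGH; t4 = HIGH; t5 = LOW; t7 = HIGH

t0 = NOT a = NOT LOW = HIGH
t2 = t0 OR c = HIGH OR LOW = HIGH
t3 = t0 AND t2 = HIGH AND HIGH = HIGH
t4 = NOT c = NOT LOW = HIGH
t5 = b NOR t2 = LOW NOR HIGH = LOW
t7 = b XOR t3 = LOW XOR HIGH = HIGH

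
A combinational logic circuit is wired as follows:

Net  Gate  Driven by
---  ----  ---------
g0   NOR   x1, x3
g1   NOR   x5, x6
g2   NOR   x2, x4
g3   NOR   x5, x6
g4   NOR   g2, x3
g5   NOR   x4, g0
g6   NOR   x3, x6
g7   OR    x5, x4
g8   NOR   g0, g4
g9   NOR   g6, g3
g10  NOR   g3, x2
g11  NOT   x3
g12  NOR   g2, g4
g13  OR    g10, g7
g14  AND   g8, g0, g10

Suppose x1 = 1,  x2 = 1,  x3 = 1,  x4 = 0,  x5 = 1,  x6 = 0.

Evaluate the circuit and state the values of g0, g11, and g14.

g0 = x1 NOR x3 = 1 NOR 1 = 0
g2 = x2 NOR x4 = 1 NOR 0 = 0
g3 = x5 NOR x6 = 1 NOR 0 = 0
g4 = g2 NOR x3 = 0 NOR 1 = 0
g8 = g0 NOR g4 = 0 NOR 0 = 1
g10 = g3 NOR x2 = 0 NOR 1 = 0
g11 = NOT x3 = NOT 1 = 0
g14 = g8 AND g0 AND g10 = 1 AND 0 AND 0 = 0

g0 = 0; g11 = 0; g14 = 0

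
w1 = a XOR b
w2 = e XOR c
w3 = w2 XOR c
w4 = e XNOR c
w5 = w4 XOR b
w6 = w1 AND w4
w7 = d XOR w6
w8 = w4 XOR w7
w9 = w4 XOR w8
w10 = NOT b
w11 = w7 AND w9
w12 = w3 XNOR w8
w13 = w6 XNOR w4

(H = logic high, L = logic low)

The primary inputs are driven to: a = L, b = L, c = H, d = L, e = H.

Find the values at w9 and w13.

w9 = L  w13 = L

w1 = a XOR b = L XOR L = L
w4 = e XNOR c = H XNOR H = H
w6 = w1 AND w4 = L AND H = L
w7 = d XOR w6 = L XOR L = L
w8 = w4 XOR w7 = H XOR L = H
w9 = w4 XOR w8 = H XOR H = L
w13 = w6 XNOR w4 = L XNOR H = L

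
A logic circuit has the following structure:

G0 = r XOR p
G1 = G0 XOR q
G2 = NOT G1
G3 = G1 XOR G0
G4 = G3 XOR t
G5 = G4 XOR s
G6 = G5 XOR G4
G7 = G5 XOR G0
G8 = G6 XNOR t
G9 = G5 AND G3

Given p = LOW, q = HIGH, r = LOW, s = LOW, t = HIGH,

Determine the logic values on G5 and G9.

G0 = r XOR p = LOW XOR LOW = LOW
G1 = G0 XOR q = LOW XOR HIGH = HIGH
G3 = G1 XOR G0 = HIGH XOR LOW = HIGH
G4 = G3 XOR t = HIGH XOR HIGH = LOW
G5 = G4 XOR s = LOW XOR LOW = LOW
G9 = G5 AND G3 = LOW AND HIGH = LOW

G5 = LOW, G9 = LOW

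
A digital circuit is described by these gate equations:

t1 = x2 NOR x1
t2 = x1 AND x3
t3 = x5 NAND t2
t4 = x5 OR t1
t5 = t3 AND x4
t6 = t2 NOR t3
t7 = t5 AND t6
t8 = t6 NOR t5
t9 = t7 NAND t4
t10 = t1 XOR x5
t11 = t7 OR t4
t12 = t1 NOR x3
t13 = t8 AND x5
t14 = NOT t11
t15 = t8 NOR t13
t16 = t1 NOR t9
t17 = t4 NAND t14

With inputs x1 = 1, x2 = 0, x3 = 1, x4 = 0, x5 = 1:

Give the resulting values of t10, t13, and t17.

t10 = 1, t13 = 1, t17 = 1

t1 = x2 NOR x1 = 0 NOR 1 = 0
t2 = x1 AND x3 = 1 AND 1 = 1
t3 = x5 NAND t2 = 1 NAND 1 = 0
t4 = x5 OR t1 = 1 OR 0 = 1
t5 = t3 AND x4 = 0 AND 0 = 0
t6 = t2 NOR t3 = 1 NOR 0 = 0
t7 = t5 AND t6 = 0 AND 0 = 0
t8 = t6 NOR t5 = 0 NOR 0 = 1
t10 = t1 XOR x5 = 0 XOR 1 = 1
t11 = t7 OR t4 = 0 OR 1 = 1
t13 = t8 AND x5 = 1 AND 1 = 1
t14 = NOT t11 = NOT 1 = 0
t17 = t4 NAND t14 = 1 NAND 0 = 1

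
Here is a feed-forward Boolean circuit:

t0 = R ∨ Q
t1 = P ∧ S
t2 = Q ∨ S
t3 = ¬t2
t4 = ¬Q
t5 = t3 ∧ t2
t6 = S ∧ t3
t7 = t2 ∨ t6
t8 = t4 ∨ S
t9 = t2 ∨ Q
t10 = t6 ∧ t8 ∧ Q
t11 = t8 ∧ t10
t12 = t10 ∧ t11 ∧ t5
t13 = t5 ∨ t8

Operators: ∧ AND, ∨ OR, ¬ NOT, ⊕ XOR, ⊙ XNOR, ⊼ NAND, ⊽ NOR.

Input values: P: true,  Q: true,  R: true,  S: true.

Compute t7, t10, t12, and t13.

t7 = true, t10 = false, t12 = false, t13 = true

t2 = Q OR S = true OR true = true
t3 = NOT t2 = NOT true = false
t4 = NOT Q = NOT true = false
t5 = t3 AND t2 = false AND true = false
t6 = S AND t3 = true AND false = false
t7 = t2 OR t6 = true OR false = true
t8 = t4 OR S = false OR true = true
t10 = t6 AND t8 AND Q = false AND true AND true = false
t11 = t8 AND t10 = true AND false = false
t12 = t10 AND t11 AND t5 = false AND false AND false = false
t13 = t5 OR t8 = false OR true = true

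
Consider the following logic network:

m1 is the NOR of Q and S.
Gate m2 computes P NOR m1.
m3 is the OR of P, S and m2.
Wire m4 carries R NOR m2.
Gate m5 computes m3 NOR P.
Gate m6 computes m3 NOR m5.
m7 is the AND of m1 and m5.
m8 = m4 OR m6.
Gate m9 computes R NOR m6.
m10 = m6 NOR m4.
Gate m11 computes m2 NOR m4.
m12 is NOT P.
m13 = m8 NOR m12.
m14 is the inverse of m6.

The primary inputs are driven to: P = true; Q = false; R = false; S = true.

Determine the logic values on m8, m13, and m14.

m1 = Q NOR S = false NOR true = false
m2 = P NOR m1 = true NOR false = false
m3 = P OR S OR m2 = true OR true OR false = true
m4 = R NOR m2 = false NOR false = true
m5 = m3 NOR P = true NOR true = false
m6 = m3 NOR m5 = true NOR false = false
m8 = m4 OR m6 = true OR false = true
m12 = NOT P = NOT true = false
m13 = m8 NOR m12 = true NOR false = false
m14 = NOT m6 = NOT false = true

m8 = true, m13 = false, m14 = true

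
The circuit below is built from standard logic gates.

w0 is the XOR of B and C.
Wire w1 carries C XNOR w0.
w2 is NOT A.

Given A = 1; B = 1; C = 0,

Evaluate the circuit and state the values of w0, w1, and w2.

w0 = B XOR C = 1 XOR 0 = 1
w1 = C XNOR w0 = 0 XNOR 1 = 0
w2 = NOT A = NOT 1 = 0

w0 = 1, w1 = 0, w2 = 0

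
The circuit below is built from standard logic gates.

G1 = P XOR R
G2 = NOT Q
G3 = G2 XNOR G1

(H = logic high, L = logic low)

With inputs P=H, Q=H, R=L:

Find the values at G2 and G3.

G1 = P XOR R = H XOR L = H
G2 = NOT Q = NOT H = L
G3 = G2 XNOR G1 = L XNOR H = L

G2 = L, G3 = L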